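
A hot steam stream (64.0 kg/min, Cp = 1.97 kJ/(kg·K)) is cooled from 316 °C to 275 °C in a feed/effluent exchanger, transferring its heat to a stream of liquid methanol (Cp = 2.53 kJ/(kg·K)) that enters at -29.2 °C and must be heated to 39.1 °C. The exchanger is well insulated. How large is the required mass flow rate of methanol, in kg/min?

ṁ_c = 29.9 kg/min

Heat released by hot stream: Q = 64.0 × 1.97 × (316 − 275) = 5169.3 kJ/min
Energy balance on cold side (adiabatic exchanger): Q = ṁ_c·Cp_c·(T_c,out − T_c,in)
ṁ_c = 5169.3 / [2.53 × (39.1 − -29.2)] = 29.915 kg/min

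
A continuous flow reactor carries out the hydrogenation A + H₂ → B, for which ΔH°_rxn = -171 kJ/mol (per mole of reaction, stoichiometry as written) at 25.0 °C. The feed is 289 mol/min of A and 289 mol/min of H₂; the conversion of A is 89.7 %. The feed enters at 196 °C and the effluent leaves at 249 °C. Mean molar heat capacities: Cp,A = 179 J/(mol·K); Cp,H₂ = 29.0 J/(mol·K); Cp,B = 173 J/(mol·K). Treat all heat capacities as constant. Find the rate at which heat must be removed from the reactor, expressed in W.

Q_out = 720000 W

Extent of reaction ξ = 0.897 × 289 = 259.23 mol/min
Reaction term: ξ·ΔH°_rxn = 259.23 × -171 = -44329 kJ/min
Sensible, feed 196→25 °C: -10279 kJ/min
Outlet flows (mol/min): A 29.767, H₂ 29.767, B 259.23
Sensible, products 25→249 °C: 11433 kJ/min
Q = ΔH = -43175 kJ/min = -719.59 kW
Heat removed = 719590 W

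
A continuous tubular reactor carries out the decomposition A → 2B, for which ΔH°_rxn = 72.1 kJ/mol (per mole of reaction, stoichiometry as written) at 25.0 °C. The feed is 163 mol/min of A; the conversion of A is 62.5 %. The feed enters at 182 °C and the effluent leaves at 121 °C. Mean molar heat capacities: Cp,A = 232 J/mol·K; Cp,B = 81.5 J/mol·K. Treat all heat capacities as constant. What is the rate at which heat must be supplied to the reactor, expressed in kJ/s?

Q_in = 72.7 kJ/s

Extent of reaction ξ = 0.625 × 163 = 101.88 mol/min
Reaction term: ξ·ΔH°_rxn = 101.88 × 72.1 = 7345.2 kJ/min
Sensible, feed 182→25 °C: -5937.1 kJ/min
Outlet flows (mol/min): A 61.125, B 203.75
Sensible, products 25→121 °C: 2955.5 kJ/min
Q = ΔH = 4363.6 kJ/min = 72.727 kW
Heat supplied = 72.727 kJ/s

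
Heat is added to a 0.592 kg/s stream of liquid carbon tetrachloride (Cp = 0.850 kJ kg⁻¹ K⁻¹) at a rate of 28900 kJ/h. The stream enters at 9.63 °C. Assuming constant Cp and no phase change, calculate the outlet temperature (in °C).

Q = 28900 kJ/h = 8.0278 kJ/s
ΔT = Q/(ṁ·Cp) = 8.0278/(0.592×0.850) = 15.953 K
T_out = 9.63 + 15.953 = 25.583 °C

T_out = 25.6 °C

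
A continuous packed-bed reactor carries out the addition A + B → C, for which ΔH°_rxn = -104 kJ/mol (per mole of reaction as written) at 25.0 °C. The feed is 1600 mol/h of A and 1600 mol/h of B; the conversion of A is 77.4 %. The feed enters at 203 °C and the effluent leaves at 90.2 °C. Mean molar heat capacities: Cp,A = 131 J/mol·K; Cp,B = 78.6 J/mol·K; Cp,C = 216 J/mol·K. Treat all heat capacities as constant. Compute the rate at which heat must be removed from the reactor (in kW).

Extent of reaction ξ = 0.774 × 1600 = 1238.4 mol/h
Reaction term: ξ·ΔH°_rxn = 1238.4 × -104 = -128790 kJ/h
Sensible, feed 203→25 °C: -59694 kJ/h
Outlet flows (mol/h): A 361.6, B 361.6, C 1238.4
Sensible, products 25→90.2 °C: 22382 kJ/h
Q = ΔH = -166110 kJ/h = -46.14 kW
Heat removed = 46.14 kW

Q_out = 46.1 kW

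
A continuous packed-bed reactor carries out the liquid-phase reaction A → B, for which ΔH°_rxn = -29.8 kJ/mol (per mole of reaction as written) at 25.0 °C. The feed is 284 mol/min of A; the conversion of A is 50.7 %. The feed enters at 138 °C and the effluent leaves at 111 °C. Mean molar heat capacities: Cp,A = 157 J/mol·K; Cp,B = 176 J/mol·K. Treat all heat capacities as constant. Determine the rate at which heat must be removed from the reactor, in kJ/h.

Extent of reaction ξ = 0.507 × 284 = 143.99 mol/min
Reaction term: ξ·ΔH°_rxn = 143.99 × -29.8 = -4290.8 kJ/min
Sensible, feed 138→25 °C: -5038.4 kJ/min
Outlet flows (mol/min): A 140.01, B 143.99
Sensible, products 25→111 °C: 4069.8 kJ/min
Q = ΔH = -5259.4 kJ/min = -87.657 kW
Heat removed = 315570 kJ/h

Q_out = 316000 kJ/h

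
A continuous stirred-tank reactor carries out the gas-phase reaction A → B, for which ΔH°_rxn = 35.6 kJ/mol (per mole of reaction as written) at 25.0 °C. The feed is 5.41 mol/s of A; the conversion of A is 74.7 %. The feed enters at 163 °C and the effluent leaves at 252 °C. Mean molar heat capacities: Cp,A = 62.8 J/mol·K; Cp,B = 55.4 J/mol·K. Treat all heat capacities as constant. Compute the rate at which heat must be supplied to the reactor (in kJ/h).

Q_in = 602000 kJ/h

Extent of reaction ξ = 0.747 × 5.41 = 4.0413 mol/s
Reaction term: ξ·ΔH°_rxn = 4.0413 × 35.6 = 143.87 kJ/s
Sensible, feed 163→25 °C: -46.885 kJ/s
Outlet flows (mol/s): A 1.3687, B 4.0413
Sensible, products 25→252 °C: 70.334 kJ/s
Q = ΔH = 167.32 kJ/s = 167.32 kW
Heat supplied = 602350 kJ/h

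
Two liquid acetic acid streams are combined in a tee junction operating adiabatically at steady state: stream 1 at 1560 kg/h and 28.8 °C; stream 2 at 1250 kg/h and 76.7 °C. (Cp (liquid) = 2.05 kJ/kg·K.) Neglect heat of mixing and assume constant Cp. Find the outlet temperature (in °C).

T_out = 50.1 °C

Adiabatic, steady state ⇒ Σ ṁᵢCp,ᵢ(T_out − Tᵢ) = 0
Σ ṁᵢCp,ᵢTᵢ = 1560×2.05×28.8 + 1250×2.05×76.7 = 288650
Σ ṁᵢCp,ᵢ = 1560×2.05 + 1250×2.05 = 5760.5
T_out = 288650 / 5760.5 = 50.108 °C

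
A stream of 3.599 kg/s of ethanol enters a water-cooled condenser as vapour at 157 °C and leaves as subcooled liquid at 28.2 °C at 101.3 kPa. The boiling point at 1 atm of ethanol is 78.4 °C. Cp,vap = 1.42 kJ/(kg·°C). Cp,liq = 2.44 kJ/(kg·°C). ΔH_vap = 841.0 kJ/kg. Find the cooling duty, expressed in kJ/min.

Q_c = 232000 kJ/min

vapour 157→78.4 °C: -111.61 kJ/kg
condensation at 78.4 °C: -841 kJ/kg
liquid 78.4→28.2 °C: -122.49 kJ/kg
Δh = -111.61 + -841 + -122.49 = -1075.1 kJ/kg
Q = ṁ·Δh = 3.599 kg/s × -1075.1 kJ/kg = -3869.3 kJ/s
|Q| = 3869.3 kW = 232160 kJ/min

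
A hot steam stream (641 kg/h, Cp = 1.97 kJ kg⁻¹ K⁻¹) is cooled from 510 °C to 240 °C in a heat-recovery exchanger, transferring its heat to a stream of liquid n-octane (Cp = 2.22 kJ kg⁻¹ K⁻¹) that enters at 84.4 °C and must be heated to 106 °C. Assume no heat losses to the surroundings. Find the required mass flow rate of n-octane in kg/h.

ṁ_c = 7110 kg/h

Heat released by hot stream: Q = 641 × 1.97 × (510 − 240) = 340950 kJ/h
Energy balance on cold side (adiabatic exchanger): Q = ṁ_c·Cp_c·(T_c,out − T_c,in)
ṁ_c = 340950 / [2.22 × (106 − 84.4)] = 7110.2 kg/h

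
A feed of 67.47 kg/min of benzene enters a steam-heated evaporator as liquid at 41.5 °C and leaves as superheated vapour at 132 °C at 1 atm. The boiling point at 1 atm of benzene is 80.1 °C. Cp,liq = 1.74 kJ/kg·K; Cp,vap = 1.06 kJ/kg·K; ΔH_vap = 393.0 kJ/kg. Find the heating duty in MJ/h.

liquid 41.5→80.1 °C: 67.164 kJ/kg
vaporisation at 80.1 °C: 393 kJ/kg
vapour 80.1→132 °C: 55.014 kJ/kg
Δh = 67.164 + 393 + 55.014 = 515.18 kJ/kg
Q = ṁ·Δh = 67.47 kg/min × 515.18 kJ/kg = 34759 kJ/min
|Q| = 579.32 kW = 2085.5 MJ/h

Q = 2090 MJ/h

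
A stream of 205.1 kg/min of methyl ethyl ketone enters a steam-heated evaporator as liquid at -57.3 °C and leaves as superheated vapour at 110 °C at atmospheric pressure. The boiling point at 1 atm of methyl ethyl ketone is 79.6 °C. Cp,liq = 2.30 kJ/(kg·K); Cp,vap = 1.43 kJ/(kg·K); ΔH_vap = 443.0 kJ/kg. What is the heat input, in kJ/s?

Q = 2740 kJ/s

liquid -57.3→79.6 °C: 314.87 kJ/kg
vaporisation at 79.6 °C: 443 kJ/kg
vapour 79.6→110 °C: 43.472 kJ/kg
Δh = 314.87 + 443 + 43.472 = 801.34 kJ/kg
Q = ṁ·Δh = 205.1 kg/min × 801.34 kJ/kg = 164360 kJ/min
|Q| = 2739.3 kW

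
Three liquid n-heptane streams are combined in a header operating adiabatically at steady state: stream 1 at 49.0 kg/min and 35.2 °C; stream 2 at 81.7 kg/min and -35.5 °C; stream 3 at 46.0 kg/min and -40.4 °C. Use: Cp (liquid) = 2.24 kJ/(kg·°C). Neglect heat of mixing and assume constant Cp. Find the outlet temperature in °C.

No heat crosses the boundary, so H_out = H_in.
Σ ṁᵢCp,ᵢTᵢ = 49.0×2.24×35.2 + 81.7×2.24×-35.5 + 46.0×2.24×-40.4 = -6796
Σ ṁᵢCp,ᵢ = 49.0×2.24 + 81.7×2.24 + 46.0×2.24 = 395.81
T_out = -6796 / 395.81 = -17.17 °C

T_out = -17.2 °C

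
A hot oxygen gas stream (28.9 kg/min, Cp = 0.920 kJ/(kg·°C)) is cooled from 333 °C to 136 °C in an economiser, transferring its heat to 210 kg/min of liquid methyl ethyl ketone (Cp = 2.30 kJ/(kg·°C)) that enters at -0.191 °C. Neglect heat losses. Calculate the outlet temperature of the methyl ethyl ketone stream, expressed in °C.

Heat released by hot stream: Q = 28.9 × 0.920 × (333 − 136) = 5237.8 kJ/min
Energy balance on cold side (adiabatic exchanger): Q = ṁ_c·Cp_c·(T_c,out − T_c,in)
T_c,out = -0.191 + 5237.8/(210 × 2.30) = 10.653 °C

T_c,out = 10.7 °C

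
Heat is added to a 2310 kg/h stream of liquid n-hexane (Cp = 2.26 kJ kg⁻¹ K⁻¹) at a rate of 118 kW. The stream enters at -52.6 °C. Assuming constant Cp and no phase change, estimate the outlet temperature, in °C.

T_out = 28.8 °C

Q = 118 kW = 424800 kJ/h
ΔT = Q/(ṁ·Cp) = 424800/(2310×2.26) = 81.37 K
T_out = -52.6 + 81.37 = 28.77 °C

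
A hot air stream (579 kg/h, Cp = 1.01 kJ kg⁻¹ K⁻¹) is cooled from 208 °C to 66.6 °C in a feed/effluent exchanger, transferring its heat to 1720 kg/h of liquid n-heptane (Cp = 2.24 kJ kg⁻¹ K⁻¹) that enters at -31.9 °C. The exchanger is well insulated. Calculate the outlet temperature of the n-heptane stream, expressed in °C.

Heat released by hot stream: Q = 579 × 1.01 × (208 − 66.6) = 82689 kJ/h
Energy balance on cold side (adiabatic exchanger): Q = ṁ_c·Cp_c·(T_c,out − T_c,in)
T_c,out = -31.9 + 82689/(1720 × 2.24) = -10.438 °C

T_c,out = -10.4 °C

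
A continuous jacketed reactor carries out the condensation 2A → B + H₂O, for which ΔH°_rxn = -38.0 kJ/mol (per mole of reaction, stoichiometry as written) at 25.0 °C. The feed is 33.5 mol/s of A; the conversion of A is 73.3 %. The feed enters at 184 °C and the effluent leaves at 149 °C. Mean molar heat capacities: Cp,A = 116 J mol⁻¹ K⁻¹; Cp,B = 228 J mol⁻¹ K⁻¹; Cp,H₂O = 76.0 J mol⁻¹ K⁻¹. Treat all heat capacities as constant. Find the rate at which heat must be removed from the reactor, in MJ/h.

Extent of reaction ξ = 0.733 × 33.5 / 2 = 12.278 mol/s
Reaction term: ξ·ΔH°_rxn = 12.278 × -38.0 = -466.55 kJ/s
Sensible, feed 184→25 °C: -617.87 kJ/s
Outlet flows (mol/s): A 8.9445, B 12.278, H₂O 12.278
Sensible, products 25→149 °C: 591.48 kJ/s
Q = ΔH = -492.95 kJ/s = -492.95 kW
Heat removed = 1774.6 MJ/h

Q_out = 1770 MJ/h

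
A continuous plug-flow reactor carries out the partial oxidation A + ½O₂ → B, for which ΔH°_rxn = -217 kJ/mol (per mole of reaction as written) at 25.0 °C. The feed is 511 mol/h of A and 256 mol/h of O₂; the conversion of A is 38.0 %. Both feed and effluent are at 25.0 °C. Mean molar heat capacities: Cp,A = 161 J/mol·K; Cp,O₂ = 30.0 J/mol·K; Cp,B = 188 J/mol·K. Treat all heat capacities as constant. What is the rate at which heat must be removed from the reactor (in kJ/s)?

Extent of reaction ξ = 0.380 × 511 = 194.18 mol/h
Reaction term: ξ·ΔH°_rxn = 194.18 × -217 = -42137 kJ/h
Q = ΔH = -42137 kJ/h = -11.705 kW
Heat removed = 11.705 kJ/s

Q_out = 11.7 kJ/s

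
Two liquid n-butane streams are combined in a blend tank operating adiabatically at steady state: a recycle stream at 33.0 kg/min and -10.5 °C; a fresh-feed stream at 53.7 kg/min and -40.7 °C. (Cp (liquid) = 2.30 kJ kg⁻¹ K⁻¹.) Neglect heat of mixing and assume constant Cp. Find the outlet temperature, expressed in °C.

No heat crosses the boundary, so H_out = H_in.
T_out = Σ ṁᵢCp,ᵢTᵢ / Σ ṁᵢCp,ᵢ
      = -5823.8 / 199.41 = -29.205 °C

T_out = -29.2 °C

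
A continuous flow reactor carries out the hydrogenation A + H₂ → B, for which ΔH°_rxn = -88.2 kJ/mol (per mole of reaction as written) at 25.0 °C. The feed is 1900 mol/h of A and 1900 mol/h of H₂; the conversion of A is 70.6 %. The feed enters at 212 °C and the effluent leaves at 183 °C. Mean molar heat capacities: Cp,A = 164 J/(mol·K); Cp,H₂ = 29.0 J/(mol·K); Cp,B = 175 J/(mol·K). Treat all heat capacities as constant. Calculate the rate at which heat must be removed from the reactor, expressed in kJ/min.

Q_out = 2210 kJ/min

Extent of reaction ξ = 0.706 × 1900 = 1341.4 mol/h
Reaction term: ξ·ΔH°_rxn = 1341.4 × -88.2 = -118310 kJ/h
Sensible, feed 212→25 °C: -68573 kJ/h
Outlet flows (mol/h): A 558.6, H₂ 558.6, B 1341.4
Sensible, products 25→183 °C: 54124 kJ/h
Q = ΔH = -132760 kJ/h = -36.878 kW
Heat removed = 2212.7 kJ/min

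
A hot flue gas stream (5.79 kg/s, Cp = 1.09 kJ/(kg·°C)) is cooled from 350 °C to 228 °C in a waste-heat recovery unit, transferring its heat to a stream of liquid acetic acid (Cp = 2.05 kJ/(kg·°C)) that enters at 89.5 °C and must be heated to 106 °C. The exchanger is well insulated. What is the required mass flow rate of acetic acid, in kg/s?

Heat released by hot stream: Q = 5.79 × 1.09 × (350 − 228) = 769.95 kJ/s
Energy balance on cold side (adiabatic exchanger): Q = ṁ_c·Cp_c·(T_c,out − T_c,in)
ṁ_c = 769.95 / [2.05 × (106 − 89.5)] = 22.763 kg/s

ṁ_c = 22.8 kg/s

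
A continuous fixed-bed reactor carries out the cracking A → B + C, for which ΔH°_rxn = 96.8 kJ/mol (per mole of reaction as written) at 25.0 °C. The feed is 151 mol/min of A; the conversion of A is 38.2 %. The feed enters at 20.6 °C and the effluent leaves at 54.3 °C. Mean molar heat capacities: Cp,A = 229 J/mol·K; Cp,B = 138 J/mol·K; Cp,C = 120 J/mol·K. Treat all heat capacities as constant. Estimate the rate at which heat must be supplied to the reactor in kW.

Q_in = 113 kW

Extent of reaction ξ = 0.382 × 151 = 57.682 mol/min
Reaction term: ξ·ΔH°_rxn = 57.682 × 96.8 = 5583.6 kJ/min
Sensible, feed 20.6→25 °C: 152.15 kJ/min
Outlet flows (mol/min): A 93.318, B 57.682, C 57.682
Sensible, products 25→54.3 °C: 1062.2 kJ/min
Q = ΔH = 6797.9 kJ/min = 113.3 kW
Heat supplied = 113.3 kW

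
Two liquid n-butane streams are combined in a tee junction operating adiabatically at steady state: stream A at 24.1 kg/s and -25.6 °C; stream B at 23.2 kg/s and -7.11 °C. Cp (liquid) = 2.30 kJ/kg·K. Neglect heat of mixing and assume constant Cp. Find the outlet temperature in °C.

T_out = -16.5 °C

No heat crosses the boundary, so H_out = H_in.
T_out = Σ ṁᵢCp,ᵢTᵢ / Σ ṁᵢCp,ᵢ
      = -1798.4 / 108.79 = -16.531 °C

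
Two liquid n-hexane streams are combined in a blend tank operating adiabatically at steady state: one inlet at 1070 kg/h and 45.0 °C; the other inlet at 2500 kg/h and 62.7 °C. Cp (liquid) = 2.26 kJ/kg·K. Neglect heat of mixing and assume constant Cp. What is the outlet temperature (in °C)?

T_out = 57.4 °C

Energy balance with Q = 0: Σ ṁᵢCp,ᵢ(T_out − Tᵢ) = 0
Σ ṁᵢCp,ᵢTᵢ = 1070×2.26×45.0 + 2500×2.26×62.7 = 463070
Σ ṁᵢCp,ᵢ = 1070×2.26 + 2500×2.26 = 8068.2
T_out = 463070 / 8068.2 = 57.395 °C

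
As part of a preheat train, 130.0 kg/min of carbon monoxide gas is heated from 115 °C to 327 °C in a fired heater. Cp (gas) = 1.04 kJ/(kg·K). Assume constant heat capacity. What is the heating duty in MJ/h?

Q = ṁ·Cp·ΔT = 130.0 × 1.04 × (327 − 115) = 28662 kJ/min
Converting: 28662 / 60 s = 477.71 kW
Heating duty = 1719.7 MJ/h

Q = 1720 MJ/h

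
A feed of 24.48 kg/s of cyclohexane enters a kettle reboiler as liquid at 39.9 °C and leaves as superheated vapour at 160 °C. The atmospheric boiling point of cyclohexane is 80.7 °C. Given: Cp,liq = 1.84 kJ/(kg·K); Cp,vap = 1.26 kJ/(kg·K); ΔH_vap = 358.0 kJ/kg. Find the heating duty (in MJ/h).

liquid 39.9→80.7 °C: 75.072 kJ/kg
vaporisation at 80.7 °C: 358 kJ/kg
vapour 80.7→160 °C: 99.918 kJ/kg
Δh = 75.072 + 358 + 99.918 = 532.99 kJ/kg
Q = ṁ·Δh = 24.48 kg/s × 532.99 kJ/kg = 13048 kJ/s
|Q| = 13048 kW = 46971 MJ/h

Q = 47000 MJ/h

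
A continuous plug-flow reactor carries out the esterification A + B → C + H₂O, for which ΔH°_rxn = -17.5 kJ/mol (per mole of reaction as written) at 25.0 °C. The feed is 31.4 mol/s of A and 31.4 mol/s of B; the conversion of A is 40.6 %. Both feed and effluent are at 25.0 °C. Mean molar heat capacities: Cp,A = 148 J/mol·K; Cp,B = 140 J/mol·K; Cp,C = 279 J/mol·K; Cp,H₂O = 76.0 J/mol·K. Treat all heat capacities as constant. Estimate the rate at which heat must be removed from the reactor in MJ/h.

Extent of reaction ξ = 0.406 × 31.4 = 12.748 mol/s
Reaction term: ξ·ΔH°_rxn = 12.748 × -17.5 = -223.1 kJ/s
Q = ΔH = -223.1 kJ/s = -223.1 kW
Heat removed = 803.15 MJ/h

Q_out = 803 MJ/h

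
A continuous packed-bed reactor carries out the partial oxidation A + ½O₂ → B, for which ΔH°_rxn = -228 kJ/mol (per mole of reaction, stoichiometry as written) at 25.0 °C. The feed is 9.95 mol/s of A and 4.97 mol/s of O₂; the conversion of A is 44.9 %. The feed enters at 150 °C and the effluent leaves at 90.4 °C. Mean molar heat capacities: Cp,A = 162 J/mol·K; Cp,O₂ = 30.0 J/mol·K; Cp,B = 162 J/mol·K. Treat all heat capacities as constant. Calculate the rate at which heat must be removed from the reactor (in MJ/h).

Q_out = 4060 MJ/h

Extent of reaction ξ = 0.449 × 9.95 = 4.4676 mol/s
Reaction term: ξ·ΔH°_rxn = 4.4676 × -228 = -1018.6 kJ/s
Sensible, feed 150→25 °C: -220.12 kJ/s
Outlet flows (mol/s): A 5.4824, O₂ 2.7362, B 4.4676
Sensible, products 25→90.4 °C: 110.79 kJ/s
Q = ΔH = -1127.9 kJ/s = -1127.9 kW
Heat removed = 4060.6 MJ/h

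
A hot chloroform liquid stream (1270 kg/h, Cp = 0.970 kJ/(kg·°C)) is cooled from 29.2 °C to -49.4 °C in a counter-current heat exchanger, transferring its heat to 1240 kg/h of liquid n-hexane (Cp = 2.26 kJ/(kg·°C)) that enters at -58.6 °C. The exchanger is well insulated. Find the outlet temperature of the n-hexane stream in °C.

T_c,out = -24.0 °C

Heat released by hot stream: Q = 1270 × 0.970 × (29.2 − -49.4) = 96827 kJ/h
Energy balance on cold side (adiabatic exchanger): Q = ṁ_c·Cp_c·(T_c,out − T_c,in)
T_c,out = -58.6 + 96827/(1240 × 2.26) = -24.048 °C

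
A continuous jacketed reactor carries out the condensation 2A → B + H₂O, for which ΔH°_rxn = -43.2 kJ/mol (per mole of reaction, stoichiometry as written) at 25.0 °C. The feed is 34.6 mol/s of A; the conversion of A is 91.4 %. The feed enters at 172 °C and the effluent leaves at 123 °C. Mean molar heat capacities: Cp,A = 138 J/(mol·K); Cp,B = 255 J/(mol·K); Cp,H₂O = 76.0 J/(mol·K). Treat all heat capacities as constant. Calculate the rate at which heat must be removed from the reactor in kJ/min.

Q_out = 49900 kJ/min

Extent of reaction ξ = 0.914 × 34.6 / 2 = 15.812 mol/s
Reaction term: ξ·ΔH°_rxn = 15.812 × -43.2 = -683.09 kJ/s
Sensible, feed 172→25 °C: -701.9 kJ/s
Outlet flows (mol/s): A 2.9756, B 15.812, H₂O 15.812
Sensible, products 25→123 °C: 553.16 kJ/s
Q = ΔH = -831.82 kJ/s = -831.82 kW
Heat removed = 49909 kJ/min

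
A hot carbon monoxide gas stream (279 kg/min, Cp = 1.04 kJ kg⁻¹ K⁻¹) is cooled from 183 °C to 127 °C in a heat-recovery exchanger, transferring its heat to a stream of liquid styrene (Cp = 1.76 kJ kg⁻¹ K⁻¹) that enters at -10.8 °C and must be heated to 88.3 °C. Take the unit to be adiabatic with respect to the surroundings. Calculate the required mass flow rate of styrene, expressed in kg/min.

ṁ_c = 93.2 kg/min

Heat released by hot stream: Q = 279 × 1.04 × (183 − 127) = 16249 kJ/min
Energy balance on cold side (adiabatic exchanger): Q = ṁ_c·Cp_c·(T_c,out − T_c,in)
ṁ_c = 16249 / [1.76 × (88.3 − -10.8)] = 93.162 kg/min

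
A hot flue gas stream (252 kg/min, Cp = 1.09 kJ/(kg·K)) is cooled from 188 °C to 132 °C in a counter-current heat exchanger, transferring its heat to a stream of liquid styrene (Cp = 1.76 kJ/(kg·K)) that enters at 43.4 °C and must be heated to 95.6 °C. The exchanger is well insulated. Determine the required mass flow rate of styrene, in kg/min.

ṁ_c = 167 kg/min

Heat released by hot stream: Q = 252 × 1.09 × (188 − 132) = 15382 kJ/min
Energy balance on cold side (adiabatic exchanger): Q = ṁ_c·Cp_c·(T_c,out − T_c,in)
ṁ_c = 15382 / [1.76 × (95.6 − 43.4)] = 167.43 kg/min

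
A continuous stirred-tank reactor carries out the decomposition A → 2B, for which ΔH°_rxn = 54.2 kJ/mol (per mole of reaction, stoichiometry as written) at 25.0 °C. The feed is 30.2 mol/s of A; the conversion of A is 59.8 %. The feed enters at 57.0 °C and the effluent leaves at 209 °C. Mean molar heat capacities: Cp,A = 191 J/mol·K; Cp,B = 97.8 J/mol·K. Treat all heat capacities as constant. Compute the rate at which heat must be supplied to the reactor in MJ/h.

Q_in = 6740 MJ/h

Extent of reaction ξ = 0.598 × 30.2 = 18.06 mol/s
Reaction term: ξ·ΔH°_rxn = 18.06 × 54.2 = 978.83 kJ/s
Sensible, feed 57.0→25 °C: -184.58 kJ/s
Outlet flows (mol/s): A 12.14, B 36.119
Sensible, products 25→209 °C: 1076.6 kJ/s
Q = ΔH = 1870.9 kJ/s = 1870.9 kW
Heat supplied = 6735.2 MJ/h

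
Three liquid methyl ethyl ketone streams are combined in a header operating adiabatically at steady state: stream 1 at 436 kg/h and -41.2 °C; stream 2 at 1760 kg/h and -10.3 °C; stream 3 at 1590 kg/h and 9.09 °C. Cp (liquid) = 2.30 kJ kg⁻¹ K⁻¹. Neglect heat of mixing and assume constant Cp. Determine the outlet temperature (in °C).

T_out = -5.72 °C

Adiabatic, steady state ⇒ Σ ṁᵢCp,ᵢ(T_out − Tᵢ) = 0
T_out = Σ ṁᵢCp,ᵢTᵢ / Σ ṁᵢCp,ᵢ
      = -49768 / 8707.8 = -5.7153 °C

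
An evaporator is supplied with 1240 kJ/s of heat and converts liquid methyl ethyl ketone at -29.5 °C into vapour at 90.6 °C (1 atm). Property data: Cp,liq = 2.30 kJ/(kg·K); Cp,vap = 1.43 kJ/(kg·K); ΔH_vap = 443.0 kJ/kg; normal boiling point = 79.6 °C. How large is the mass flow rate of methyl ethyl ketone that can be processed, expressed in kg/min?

ṁ = 105 kg/min

Δh = 2.30×(79.6−-29.5) + 443.0 + 1.43×(90.6−79.6) = 709.66 kJ/kg
Q = 1240 kJ/s = 1240 kJ/s = 74400 kJ/min
ṁ = Q/Δh = 74400 / 709.66 = 104.84 kg/min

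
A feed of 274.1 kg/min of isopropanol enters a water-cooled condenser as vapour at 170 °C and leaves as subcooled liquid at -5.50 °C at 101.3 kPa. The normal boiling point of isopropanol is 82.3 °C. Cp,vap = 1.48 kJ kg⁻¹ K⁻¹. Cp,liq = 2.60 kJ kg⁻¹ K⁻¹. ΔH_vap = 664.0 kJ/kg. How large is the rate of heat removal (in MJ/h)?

vapour 170→82.3 °C: -129.8 kJ/kg
condensation at 82.3 °C: -664 kJ/kg
liquid 82.3→-5.50 °C: -228.28 kJ/kg
Δh = -129.8 + -664 + -228.28 = -1022.1 kJ/kg
Q = ṁ·Δh = 274.1 kg/min × -1022.1 kJ/kg = -280150 kJ/min
|Q| = 4669.2 kW = 16809 MJ/h

Q_c = 16800 MJ/h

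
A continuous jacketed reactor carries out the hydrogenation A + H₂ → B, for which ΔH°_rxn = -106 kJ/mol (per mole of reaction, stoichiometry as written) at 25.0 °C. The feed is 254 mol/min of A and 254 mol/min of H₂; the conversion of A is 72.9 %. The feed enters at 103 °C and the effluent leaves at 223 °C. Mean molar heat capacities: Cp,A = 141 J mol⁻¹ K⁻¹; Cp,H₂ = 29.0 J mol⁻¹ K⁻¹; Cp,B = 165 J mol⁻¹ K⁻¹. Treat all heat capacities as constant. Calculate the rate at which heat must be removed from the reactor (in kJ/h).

Extent of reaction ξ = 0.729 × 254 = 185.17 mol/min
Reaction term: ξ·ΔH°_rxn = 185.17 × -106 = -19628 kJ/min
Sensible, feed 103→25 °C: -3368 kJ/min
Outlet flows (mol/min): A 68.834, H₂ 68.834, B 185.17
Sensible, products 25→223 °C: 8366.3 kJ/min
Q = ΔH = -14629 kJ/min = -243.82 kW
Heat removed = 877760 kJ/h

Q_out = 878000 kJ/h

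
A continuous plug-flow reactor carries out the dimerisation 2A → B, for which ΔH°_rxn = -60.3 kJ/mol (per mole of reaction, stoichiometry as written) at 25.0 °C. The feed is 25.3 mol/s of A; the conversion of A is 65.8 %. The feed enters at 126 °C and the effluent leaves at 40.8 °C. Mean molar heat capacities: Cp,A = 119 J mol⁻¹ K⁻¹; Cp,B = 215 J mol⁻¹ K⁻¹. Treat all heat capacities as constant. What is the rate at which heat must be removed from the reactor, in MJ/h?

Extent of reaction ξ = 0.658 × 25.3 / 2 = 8.3237 mol/s
Reaction term: ξ·ΔH°_rxn = 8.3237 × -60.3 = -501.92 kJ/s
Sensible, feed 126→25 °C: -304.08 kJ/s
Outlet flows (mol/s): A 8.6526, B 8.3237
Sensible, products 25→40.8 °C: 44.544 kJ/s
Q = ΔH = -761.46 kJ/s = -761.46 kW
Heat removed = 2741.2 MJ/h

Q_out = 2740 MJ/h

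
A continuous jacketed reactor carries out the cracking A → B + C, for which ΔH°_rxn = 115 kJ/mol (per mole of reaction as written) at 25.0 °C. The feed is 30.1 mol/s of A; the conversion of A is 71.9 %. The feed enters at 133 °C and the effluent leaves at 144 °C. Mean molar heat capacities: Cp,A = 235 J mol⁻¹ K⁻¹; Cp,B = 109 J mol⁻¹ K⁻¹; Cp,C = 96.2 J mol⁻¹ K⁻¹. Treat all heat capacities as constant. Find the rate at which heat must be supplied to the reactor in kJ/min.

Extent of reaction ξ = 0.719 × 30.1 = 21.642 mol/s
Reaction term: ξ·ΔH°_rxn = 21.642 × 115 = 2488.8 kJ/s
Sensible, feed 133→25 °C: -763.94 kJ/s
Outlet flows (mol/s): A 8.4581, B 21.642, C 21.642
Sensible, products 25→144 °C: 765 kJ/s
Q = ΔH = 2489.9 kJ/s = 2489.9 kW
Heat supplied = 149390 kJ/min

Q_in = 149000 kJ/min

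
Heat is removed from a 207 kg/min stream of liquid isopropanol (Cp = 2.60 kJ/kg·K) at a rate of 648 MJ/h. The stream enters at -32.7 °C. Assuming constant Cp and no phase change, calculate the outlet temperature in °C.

Q = 648 MJ/h = 10800 kJ/min
ΔT = Q/(ṁ·Cp) = 10800/(207×2.60) = 20.067 K
T_out = -32.7 − 20.067 = -52.767 °C

T_out = -52.8 °C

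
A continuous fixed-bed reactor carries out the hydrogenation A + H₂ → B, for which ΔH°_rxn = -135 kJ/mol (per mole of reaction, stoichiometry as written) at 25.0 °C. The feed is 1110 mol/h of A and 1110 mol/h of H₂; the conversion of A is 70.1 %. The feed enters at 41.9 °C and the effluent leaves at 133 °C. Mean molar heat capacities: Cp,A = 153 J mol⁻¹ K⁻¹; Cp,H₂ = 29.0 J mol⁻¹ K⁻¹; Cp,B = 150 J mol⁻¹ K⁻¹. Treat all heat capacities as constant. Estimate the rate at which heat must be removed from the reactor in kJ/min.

Q_out = 1490 kJ/min

Extent of reaction ξ = 0.701 × 1110 = 778.11 mol/h
Reaction term: ξ·ΔH°_rxn = 778.11 × -135 = -105040 kJ/h
Sensible, feed 41.9→25 °C: -3414.1 kJ/h
Outlet flows (mol/h): A 331.89, H₂ 331.89, B 778.11
Sensible, products 25→133 °C: 19129 kJ/h
Q = ΔH = -89330 kJ/h = -24.814 kW
Heat removed = 1488.8 kJ/min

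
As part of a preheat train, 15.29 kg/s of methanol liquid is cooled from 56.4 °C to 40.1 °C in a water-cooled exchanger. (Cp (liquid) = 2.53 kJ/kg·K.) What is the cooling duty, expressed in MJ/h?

Q = ṁ·Cp·ΔT = 15.29 × 2.53 × (40.1 − 56.4) = -630.54 kJ/s
Cooling duty = 2270 MJ/h

Q_c = 2270 MJ/h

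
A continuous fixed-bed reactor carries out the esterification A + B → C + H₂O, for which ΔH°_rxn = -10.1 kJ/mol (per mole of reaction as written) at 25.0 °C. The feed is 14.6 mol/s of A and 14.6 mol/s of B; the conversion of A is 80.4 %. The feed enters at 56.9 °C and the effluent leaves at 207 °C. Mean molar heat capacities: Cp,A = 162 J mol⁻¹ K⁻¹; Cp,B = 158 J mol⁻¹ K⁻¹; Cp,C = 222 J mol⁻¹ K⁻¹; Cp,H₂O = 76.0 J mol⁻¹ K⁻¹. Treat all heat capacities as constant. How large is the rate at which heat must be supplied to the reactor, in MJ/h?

Q_in = 1930 MJ/h

Extent of reaction ξ = 0.804 × 14.6 = 11.738 mol/s
Reaction term: ξ·ΔH°_rxn = 11.738 × -10.1 = -118.56 kJ/s
Sensible, feed 56.9→25 °C: -149.04 kJ/s
Outlet flows (mol/s): A 2.8616, B 2.8616, C 11.738, H₂O 11.738
Sensible, products 25→207 °C: 803.3 kJ/s
Q = ΔH = 535.71 kJ/s = 535.71 kW
Heat supplied = 1928.6 MJ/h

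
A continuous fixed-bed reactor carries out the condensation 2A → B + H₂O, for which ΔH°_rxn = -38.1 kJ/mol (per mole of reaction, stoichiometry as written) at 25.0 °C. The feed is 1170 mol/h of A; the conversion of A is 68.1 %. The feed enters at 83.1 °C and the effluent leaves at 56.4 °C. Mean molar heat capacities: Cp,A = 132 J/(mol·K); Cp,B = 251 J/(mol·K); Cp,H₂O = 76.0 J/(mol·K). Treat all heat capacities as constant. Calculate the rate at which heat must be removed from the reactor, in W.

Q_out = 5140 W

Extent of reaction ξ = 0.681 × 1170 / 2 = 398.39 mol/h
Reaction term: ξ·ΔH°_rxn = 398.39 × -38.1 = -15178 kJ/h
Sensible, feed 83.1→25 °C: -8973 kJ/h
Outlet flows (mol/h): A 373.23, B 398.39, H₂O 398.39
Sensible, products 25→56.4 °C: 5637.5 kJ/h
Q = ΔH = -18514 kJ/h = -5.1428 kW
Heat removed = 5142.8 W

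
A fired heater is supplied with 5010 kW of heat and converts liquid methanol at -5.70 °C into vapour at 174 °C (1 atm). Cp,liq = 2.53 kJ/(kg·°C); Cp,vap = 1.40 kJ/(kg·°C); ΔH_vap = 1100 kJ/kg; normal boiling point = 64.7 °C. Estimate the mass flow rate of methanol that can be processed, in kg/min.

Δh = 2.53×(64.7−-5.70) + 1100 + 1.40×(174−64.7) = 1431.1 kJ/kg
Q = 5010 kW = 5010 kJ/s = 300600 kJ/min
ṁ = Q/Δh = 300600 / 1431.1 = 210.04 kg/min

ṁ = 210 kg/min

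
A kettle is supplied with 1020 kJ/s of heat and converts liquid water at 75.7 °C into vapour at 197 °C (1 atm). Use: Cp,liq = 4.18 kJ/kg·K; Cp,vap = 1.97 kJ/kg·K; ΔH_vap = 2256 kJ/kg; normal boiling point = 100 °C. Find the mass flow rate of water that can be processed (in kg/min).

ṁ = 24.0 kg/min

Δh = 4.18×(100−75.7) + 2256 + 1.97×(197−100) = 2548.7 kJ/kg
Q = 1020 kJ/s = 1020 kJ/s = 61200 kJ/min
ṁ = Q/Δh = 61200 / 2548.7 = 24.013 kg/min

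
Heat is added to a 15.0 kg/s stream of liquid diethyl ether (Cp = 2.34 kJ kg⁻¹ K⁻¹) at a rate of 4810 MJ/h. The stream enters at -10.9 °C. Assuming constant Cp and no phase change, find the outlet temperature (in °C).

Q = 4810 MJ/h = 1336.1 kJ/s
ΔT = Q/(ṁ·Cp) = 1336.1/(15.0×2.34) = 38.066 K
T_out = -10.9 + 38.066 = 27.166 °C

T_out = 27.2 °C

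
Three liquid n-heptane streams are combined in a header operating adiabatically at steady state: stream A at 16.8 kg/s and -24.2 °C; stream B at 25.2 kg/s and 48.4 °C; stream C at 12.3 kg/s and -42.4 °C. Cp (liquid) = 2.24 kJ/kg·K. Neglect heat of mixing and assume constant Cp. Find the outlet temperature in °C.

No heat crosses the boundary, so H_out = H_in.
Σ ṁᵢCp,ᵢTᵢ = 16.8×2.24×-24.2 + 25.2×2.24×48.4 + 12.3×2.24×-42.4 = 653.18
Σ ṁᵢCp,ᵢ = 16.8×2.24 + 25.2×2.24 + 12.3×2.24 = 121.63
T_out = 653.18 / 121.63 = 5.3702 °C

T_out = 5.37 °C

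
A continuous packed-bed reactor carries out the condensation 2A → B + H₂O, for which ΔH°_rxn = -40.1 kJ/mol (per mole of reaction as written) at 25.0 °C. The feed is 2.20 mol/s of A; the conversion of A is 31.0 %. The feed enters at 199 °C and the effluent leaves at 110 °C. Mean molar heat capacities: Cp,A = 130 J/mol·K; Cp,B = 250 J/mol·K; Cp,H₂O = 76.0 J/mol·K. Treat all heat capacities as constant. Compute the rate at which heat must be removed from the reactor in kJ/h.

Extent of reaction ξ = 0.310 × 2.20 / 2 = 0.341 mol/s
Reaction term: ξ·ΔH°_rxn = 0.341 × -40.1 = -13.674 kJ/s
Sensible, feed 199→25 °C: -49.764 kJ/s
Outlet flows (mol/s): A 1.518, B 0.341, H₂O 0.341
Sensible, products 25→110 °C: 26.223 kJ/s
Q = ΔH = -37.215 kJ/s = -37.215 kW
Heat removed = 133970 kJ/h

Q_out = 134000 kJ/h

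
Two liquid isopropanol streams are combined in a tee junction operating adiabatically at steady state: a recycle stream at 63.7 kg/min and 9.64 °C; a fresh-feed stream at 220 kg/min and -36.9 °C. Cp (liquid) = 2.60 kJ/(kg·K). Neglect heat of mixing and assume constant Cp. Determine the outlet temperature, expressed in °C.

No heat crosses the boundary, so H_out = H_in.
T_out = Σ ṁᵢCp,ᵢTᵢ / Σ ṁᵢCp,ᵢ
      = -19510 / 737.62 = -26.45 °C

T_out = -26.5 °C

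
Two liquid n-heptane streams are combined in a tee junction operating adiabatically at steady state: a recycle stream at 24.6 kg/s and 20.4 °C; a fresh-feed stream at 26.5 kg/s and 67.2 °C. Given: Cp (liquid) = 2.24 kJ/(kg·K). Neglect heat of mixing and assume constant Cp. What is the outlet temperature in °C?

Adiabatic, steady state ⇒ Σ ṁᵢCp,ᵢ(T_out − Tᵢ) = 0
T_out = Σ ṁᵢCp,ᵢTᵢ / Σ ṁᵢCp,ᵢ
      = 5113.1 / 114.46 = 44.67 °C

T_out = 44.7 °C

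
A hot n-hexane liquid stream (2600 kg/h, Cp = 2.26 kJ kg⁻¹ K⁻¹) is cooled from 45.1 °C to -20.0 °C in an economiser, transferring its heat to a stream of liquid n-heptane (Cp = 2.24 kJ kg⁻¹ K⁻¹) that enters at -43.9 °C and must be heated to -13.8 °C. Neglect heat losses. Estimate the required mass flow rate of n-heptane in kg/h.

Heat released by hot stream: Q = 2600 × 2.26 × (45.1 − -20.0) = 382530 kJ/h
Energy balance on cold side (adiabatic exchanger): Q = ṁ_c·Cp_c·(T_c,out − T_c,in)
ṁ_c = 382530 / [2.24 × (-13.8 − -43.9)] = 5673.5 kg/h

ṁ_c = 5670 kg/h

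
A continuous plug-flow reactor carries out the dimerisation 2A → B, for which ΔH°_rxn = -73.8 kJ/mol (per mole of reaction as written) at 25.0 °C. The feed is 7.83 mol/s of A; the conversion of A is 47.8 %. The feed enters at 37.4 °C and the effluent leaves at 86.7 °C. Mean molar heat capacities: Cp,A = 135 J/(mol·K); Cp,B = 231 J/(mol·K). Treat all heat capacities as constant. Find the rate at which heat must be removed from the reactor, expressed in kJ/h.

Q_out = 326000 kJ/h

Extent of reaction ξ = 0.478 × 7.83 / 2 = 1.8714 mol/s
Reaction term: ξ·ΔH°_rxn = 1.8714 × -73.8 = -138.11 kJ/s
Sensible, feed 37.4→25 °C: -13.107 kJ/s
Outlet flows (mol/s): A 4.0873, B 1.8714
Sensible, products 25→86.7 °C: 60.717 kJ/s
Q = ΔH = -90.498 kJ/s = -90.498 kW
Heat removed = 325790 kJ/h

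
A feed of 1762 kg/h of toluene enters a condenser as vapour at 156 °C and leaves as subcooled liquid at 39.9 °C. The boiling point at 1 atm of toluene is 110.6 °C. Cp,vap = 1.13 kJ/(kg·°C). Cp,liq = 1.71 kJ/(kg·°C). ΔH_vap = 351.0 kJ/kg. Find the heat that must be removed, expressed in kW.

Q_c = 256 kW

vapour 156→110.6 °C: -51.302 kJ/kg
condensation at 110.6 °C: -351 kJ/kg
liquid 110.6→39.9 °C: -120.9 kJ/kg
Δh = -51.302 + -351 + -120.9 = -523.2 kJ/kg
Q = ṁ·Δh = 1762 kg/h × -523.2 kJ/kg = -921880 kJ/h
|Q| = 256.08 kW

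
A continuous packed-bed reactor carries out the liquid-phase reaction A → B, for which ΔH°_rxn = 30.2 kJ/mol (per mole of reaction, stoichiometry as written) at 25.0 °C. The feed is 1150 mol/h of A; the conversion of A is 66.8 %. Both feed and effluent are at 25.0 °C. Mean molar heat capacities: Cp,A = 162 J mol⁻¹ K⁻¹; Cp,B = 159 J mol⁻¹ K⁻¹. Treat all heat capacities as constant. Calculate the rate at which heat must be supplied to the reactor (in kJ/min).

Q_in = 387 kJ/min

Extent of reaction ξ = 0.668 × 1150 = 768.2 mol/h
Reaction term: ξ·ΔH°_rxn = 768.2 × 30.2 = 23200 kJ/h
Q = ΔH = 23200 kJ/h = 6.4443 kW
Heat supplied = 386.66 kJ/min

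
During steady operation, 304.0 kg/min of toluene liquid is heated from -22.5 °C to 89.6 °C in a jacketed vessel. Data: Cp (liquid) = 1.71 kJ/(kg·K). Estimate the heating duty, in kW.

Q = ṁ·Cp·ΔT = 304.0 × 1.71 × (89.6 − -22.5) = 58274 kJ/min
Converting: 58274 / 60 s = 971.23 kW

Q = 971 kW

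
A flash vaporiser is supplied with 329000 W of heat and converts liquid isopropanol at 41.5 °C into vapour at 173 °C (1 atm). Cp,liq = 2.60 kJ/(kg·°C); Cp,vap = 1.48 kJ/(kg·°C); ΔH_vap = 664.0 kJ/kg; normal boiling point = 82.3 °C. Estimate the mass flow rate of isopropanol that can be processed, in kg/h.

ṁ = 1310 kg/h

Δh = 2.60×(82.3−41.5) + 664.0 + 1.48×(173−82.3) = 904.32 kJ/kg
Q = 329000 W = 329 kJ/s = 1.1844e+06 kJ/h
ṁ = Q/Δh = 1.1844e+06 / 904.32 = 1309.7 kg/h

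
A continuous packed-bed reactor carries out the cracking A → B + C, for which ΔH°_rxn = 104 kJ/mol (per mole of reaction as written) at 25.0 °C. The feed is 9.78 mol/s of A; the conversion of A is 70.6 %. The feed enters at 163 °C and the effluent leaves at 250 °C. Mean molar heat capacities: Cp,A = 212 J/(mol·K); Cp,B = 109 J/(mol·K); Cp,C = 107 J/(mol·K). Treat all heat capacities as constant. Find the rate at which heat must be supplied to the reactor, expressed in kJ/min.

Q_in = 54300 kJ/min

Extent of reaction ξ = 0.706 × 9.78 = 6.9047 mol/s
Reaction term: ξ·ΔH°_rxn = 6.9047 × 104 = 718.09 kJ/s
Sensible, feed 163→25 °C: -286.12 kJ/s
Outlet flows (mol/s): A 2.8753, B 6.9047, C 6.9047
Sensible, products 25→250 °C: 472.72 kJ/s
Q = ΔH = 904.68 kJ/s = 904.68 kW
Heat supplied = 54281 kJ/min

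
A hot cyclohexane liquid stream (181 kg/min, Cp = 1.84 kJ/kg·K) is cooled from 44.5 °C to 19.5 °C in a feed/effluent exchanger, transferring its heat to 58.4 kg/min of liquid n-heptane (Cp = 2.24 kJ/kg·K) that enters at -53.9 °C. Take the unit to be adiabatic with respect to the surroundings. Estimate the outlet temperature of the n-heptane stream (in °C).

T_c,out = 9.75 °C

Heat released by hot stream: Q = 181 × 1.84 × (44.5 − 19.5) = 8326 kJ/min
Energy balance on cold side (adiabatic exchanger): Q = ṁ_c·Cp_c·(T_c,out − T_c,in)
T_c,out = -53.9 + 8326/(58.4 × 2.24) = 9.7466 °C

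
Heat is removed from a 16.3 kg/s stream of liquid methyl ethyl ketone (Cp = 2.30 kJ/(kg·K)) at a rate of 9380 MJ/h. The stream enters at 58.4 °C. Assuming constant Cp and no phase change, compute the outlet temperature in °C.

T_out = -11.1 °C

Q = 9380 MJ/h = 2605.6 kJ/s
ΔT = Q/(ṁ·Cp) = 2605.6/(16.3×2.30) = 69.5 K
T_out = 58.4 − 69.5 = -11.1 °C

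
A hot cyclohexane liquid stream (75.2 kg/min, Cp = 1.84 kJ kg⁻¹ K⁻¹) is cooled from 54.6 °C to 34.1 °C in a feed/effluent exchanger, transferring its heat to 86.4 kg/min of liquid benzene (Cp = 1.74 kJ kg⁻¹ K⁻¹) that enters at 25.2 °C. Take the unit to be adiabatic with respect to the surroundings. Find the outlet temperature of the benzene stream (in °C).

T_c,out = 44.1 °C

Heat released by hot stream: Q = 75.2 × 1.84 × (54.6 − 34.1) = 2836.5 kJ/min
Energy balance on cold side (adiabatic exchanger): Q = ṁ_c·Cp_c·(T_c,out − T_c,in)
T_c,out = 25.2 + 2836.5/(86.4 × 1.74) = 44.068 °C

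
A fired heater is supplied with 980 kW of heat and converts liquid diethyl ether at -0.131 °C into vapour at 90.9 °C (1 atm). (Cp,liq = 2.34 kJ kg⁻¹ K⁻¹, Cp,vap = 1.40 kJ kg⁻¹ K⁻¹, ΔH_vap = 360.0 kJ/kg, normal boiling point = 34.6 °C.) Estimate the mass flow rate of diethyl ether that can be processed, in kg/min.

Δh = 2.34×(34.6−-0.131) + 360.0 + 1.40×(90.9−34.6) = 520.09 kJ/kg
Q = 980 kW = 980 kJ/s = 58800 kJ/min
ṁ = Q/Δh = 58800 / 520.09 = 113.06 kg/min

ṁ = 113 kg/min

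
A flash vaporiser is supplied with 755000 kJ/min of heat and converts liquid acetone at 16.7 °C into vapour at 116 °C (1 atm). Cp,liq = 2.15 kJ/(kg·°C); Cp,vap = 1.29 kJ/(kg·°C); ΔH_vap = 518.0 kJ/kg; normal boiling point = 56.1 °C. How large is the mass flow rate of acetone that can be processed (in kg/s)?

ṁ = 18.5 kg/s

Δh = 2.15×(56.1−16.7) + 518.0 + 1.29×(116−56.1) = 679.98 kJ/kg
Q = 755000 kJ/min = 12583 kJ/s = 12583 kJ/s
ṁ = Q/Δh = 12583 / 679.98 = 18.505 kg/s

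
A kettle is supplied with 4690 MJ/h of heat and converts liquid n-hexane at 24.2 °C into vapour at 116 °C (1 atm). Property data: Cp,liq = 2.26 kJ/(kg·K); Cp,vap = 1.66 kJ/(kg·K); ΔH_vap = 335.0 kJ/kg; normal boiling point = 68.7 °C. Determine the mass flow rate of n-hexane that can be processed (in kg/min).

Δh = 2.26×(68.7−24.2) + 335.0 + 1.66×(116−68.7) = 514.09 kJ/kg
Q = 4690 MJ/h = 1302.8 kJ/s = 78167 kJ/min
ṁ = Q/Δh = 78167 / 514.09 = 152.05 kg/min

ṁ = 152 kg/min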